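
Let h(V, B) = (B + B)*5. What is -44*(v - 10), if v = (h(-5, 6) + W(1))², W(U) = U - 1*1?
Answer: -157960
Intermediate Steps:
W(U) = -1 + U (W(U) = U - 1 = -1 + U)
h(V, B) = 10*B (h(V, B) = (2*B)*5 = 10*B)
v = 3600 (v = (10*6 + (-1 + 1))² = (60 + 0)² = 60² = 3600)
-44*(v - 10) = -44*(3600 - 10) = -44*3590 = -157960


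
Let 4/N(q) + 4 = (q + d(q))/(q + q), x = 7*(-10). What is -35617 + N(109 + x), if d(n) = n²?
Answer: -142467/4 ≈ -35617.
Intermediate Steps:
x = -70
N(q) = 4/(-4 + (q + q²)/(2*q)) (N(q) = 4/(-4 + (q + q²)/(q + q)) = 4/(-4 + (q + q²)/((2*q))) = 4/(-4 + (q + q²)*(1/(2*q))) = 4/(-4 + (q + q²)/(2*q)))
-35617 + N(109 + x) = -35617 + 8/(-7 + (109 - 70)) = -35617 + 8/(-7 + 39) = -35617 + 8/32 = -35617 + 8*(1/32) = -35617 + ¼ = -142467/4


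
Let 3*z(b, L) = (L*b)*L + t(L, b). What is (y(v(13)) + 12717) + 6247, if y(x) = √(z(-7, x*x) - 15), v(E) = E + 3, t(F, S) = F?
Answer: 18964 + 9*I*√1887 ≈ 18964.0 + 390.96*I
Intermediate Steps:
z(b, L) = L/3 + b*L²/3 (z(b, L) = ((L*b)*L + L)/3 = (b*L² + L)/3 = (L + b*L²)/3 = L/3 + b*L²/3)
v(E) = 3 + E
y(x) = √(-15 + x²*(1 - 7*x²)/3) (y(x) = √((x*x)*(1 + (x*x)*(-7))/3 - 15) = √(x²*(1 + x²*(-7))/3 - 15) = √(x²*(1 - 7*x²)/3 - 15) = √(-15 + x²*(1 - 7*x²)/3))
(y(v(13)) + 12717) + 6247 = (√(-135 - 21*(3 + 13)⁴ + 3*(3 + 13)²)/3 + 12717) + 6247 = (√(-135 - 21*16⁴ + 3*16²)/3 + 12717) + 6247 = (√(-135 - 21*65536 + 3*256)/3 + 12717) + 6247 = (√(-135 - 1376256 + 768)/3 + 12717) + 6247 = (√(-1375623)/3 + 12717) + 6247 = ((27*I*√1887)/3 + 12717) + 6247 = (9*I*√1887 + 12717) + 6247 = (12717 + 9*I*√1887) + 6247 = 18964 + 9*I*√1887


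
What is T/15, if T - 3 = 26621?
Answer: 26624/15 ≈ 1774.9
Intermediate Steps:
T = 26624 (T = 3 + 26621 = 26624)
T/15 = 26624/15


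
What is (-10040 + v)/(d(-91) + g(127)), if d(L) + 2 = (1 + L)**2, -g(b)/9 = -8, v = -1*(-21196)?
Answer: 5578/4085 ≈ 1.3655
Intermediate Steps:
v = 21196
g(b) = 72 (g(b) = -9*(-8) = 72)
d(L) = -2 + (1 + L)**2
(-10040 + v)/(d(-91) + g(127)) = (-10040 + 21196)/((-2 + (1 - 91)**2) + 72) = 11156/((-2 + (-90)**2) + 72) = 11156/((-2 + 8100) + 72) = 11156/(8098 + 72) = 11156/8170 = 11156*(1/8170) = 5578/4085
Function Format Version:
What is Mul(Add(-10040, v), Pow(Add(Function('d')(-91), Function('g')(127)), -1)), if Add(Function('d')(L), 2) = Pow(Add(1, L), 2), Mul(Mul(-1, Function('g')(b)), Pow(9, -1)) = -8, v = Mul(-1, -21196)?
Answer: Rational(5578, 4085) ≈ 1.3655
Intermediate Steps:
v = 21196
Function('g')(b) = 72 (Function('g')(b) = Mul(-9, -8) = 72)
Function('d')(L) = Add(-2, Pow(Add(1, L), 2))
Mul(Add(-10040, v), Pow(Add(Function('d')(-91), Function('g')(127)), -1)) = Mul(Add(-10040, 21196), Pow(Add(Add(-2, Pow(Add(1, -91), 2)), 72), -1)) = Mul(11156, Pow(Add(Add(-2, Pow(-90, 2)), 72), -1)) = Mul(11156, Pow(Add(Add(-2, 8100), 72), -1)) = Mul(11156, Pow(Add(8098, 72), -1)) = Mul(11156, Pow(8170, -1)) = Mul(11156, Rational(1, 8170)) = Rational(5578, 4085)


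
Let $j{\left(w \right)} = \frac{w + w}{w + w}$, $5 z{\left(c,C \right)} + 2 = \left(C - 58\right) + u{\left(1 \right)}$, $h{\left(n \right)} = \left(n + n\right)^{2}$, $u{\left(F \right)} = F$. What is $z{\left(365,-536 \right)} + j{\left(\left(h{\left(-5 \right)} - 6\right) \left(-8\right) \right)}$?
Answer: $-118$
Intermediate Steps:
$h{\left(n \right)} = 4 n^{2}$ ($h{\left(n \right)} = \left(2 n\right)^{2} = 4 n^{2}$)
$z{\left(c,C \right)} = - \frac{59}{5} + \frac{C}{5}$ ($z{\left(c,C \right)} = - \frac{2}{5} + \frac{\left(C - 58\right) + 1}{5} = - \frac{2}{5} + \frac{\left(-58 + C\right) + 1}{5} = - \frac{2}{5} + \frac{-57 + C}{5} = - \frac{2}{5} + \left(- \frac{57}{5} + \frac{C}{5}\right) = - \frac{59}{5} + \frac{C}{5}$)
$j{\left(w \right)} = 1$ ($j{\left(w \right)} = \frac{2 w}{2 w} = 2 w \frac{1}{2 w} = 1$)
$z{\left(365,-536 \right)} + j{\left(\left(h{\left(-5 \right)} - 6\right) \left(-8\right) \right)} = \left(- \frac{59}{5} + \frac{1}{5} \left(-536\right)\right) + 1 = \left(- \frac{59}{5} - \frac{536}{5}\right) + 1 = -119 + 1 = -118$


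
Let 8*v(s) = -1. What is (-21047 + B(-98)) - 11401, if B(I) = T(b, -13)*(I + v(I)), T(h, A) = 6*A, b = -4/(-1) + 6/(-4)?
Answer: -99177/4 ≈ -24794.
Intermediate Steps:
v(s) = -1/8 (v(s) = (1/8)*(-1) = -1/8)
b = 5/2 (b = -4*(-1) + 6*(-1/4) = 4 - 3/2 = 5/2 ≈ 2.5000)
B(I) = 39/4 - 78*I (B(I) = (6*(-13))*(I - 1/8) = -78*(-1/8 + I) = 39/4 - 78*I)
(-21047 + B(-98)) - 11401 = (-21047 + (39/4 - 78*(-98))) - 11401 = (-21047 + (39/4 + 7644)) - 11401 = (-21047 + 30615/4) - 11401 = -53573/4 - 11401 = -99177/4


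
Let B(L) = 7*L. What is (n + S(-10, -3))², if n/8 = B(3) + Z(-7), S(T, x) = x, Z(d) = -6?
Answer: 13689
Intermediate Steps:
n = 120 (n = 8*(7*3 - 6) = 8*(21 - 6) = 8*15 = 120)
(n + S(-10, -3))² = (120 - 3)² = 117² = 13689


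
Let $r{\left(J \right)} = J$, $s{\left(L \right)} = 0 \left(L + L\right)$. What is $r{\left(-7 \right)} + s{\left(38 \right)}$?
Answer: $-7$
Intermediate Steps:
$s{\left(L \right)} = 0$ ($s{\left(L \right)} = 0 \cdot 2 L = 0$)
$r{\left(-7 \right)} + s{\left(38 \right)} = -7 + 0 = -7$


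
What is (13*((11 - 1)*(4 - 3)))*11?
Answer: 1430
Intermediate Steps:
(13*((11 - 1)*(4 - 3)))*11 = (13*(10*1))*11 = (13*10)*11 = 130*11 = 1430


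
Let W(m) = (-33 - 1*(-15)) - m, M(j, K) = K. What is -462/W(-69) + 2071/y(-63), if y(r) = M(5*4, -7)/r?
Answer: 316709/17 ≈ 18630.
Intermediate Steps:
W(m) = -18 - m (W(m) = (-33 + 15) - m = -18 - m)
y(r) = -7/r
-462/W(-69) + 2071/y(-63) = -462/(-18 - 1*(-69)) + 2071/((-7/(-63))) = -462/(-18 + 69) + 2071/((-7*(-1/63))) = -462/51 + 2071/(1/9) = -462*1/51 + 2071*9 = -154/17 + 18639 = 316709/17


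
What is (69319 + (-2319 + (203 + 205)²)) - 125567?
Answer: 107897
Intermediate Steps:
(69319 + (-2319 + (203 + 205)²)) - 125567 = (69319 + (-2319 + 408²)) - 125567 = (69319 + (-2319 + 166464)) - 125567 = (69319 + 164145) - 125567 = 233464 - 125567 = 107897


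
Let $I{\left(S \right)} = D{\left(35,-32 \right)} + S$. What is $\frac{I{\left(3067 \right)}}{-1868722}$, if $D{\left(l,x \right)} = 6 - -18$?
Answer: $- \frac{3091}{1868722} \approx -0.0016541$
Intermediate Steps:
$D{\left(l,x \right)} = 24$ ($D{\left(l,x \right)} = 6 + 18 = 24$)
$I{\left(S \right)} = 24 + S$
$\frac{I{\left(3067 \right)}}{-1868722} = \frac{24 + 3067}{-1868722} = 3091 \left(- \frac{1}{1868722}\right) = - \frac{3091}{1868722}$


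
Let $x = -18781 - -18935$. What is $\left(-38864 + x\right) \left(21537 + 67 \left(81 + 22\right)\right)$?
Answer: $-1100834980$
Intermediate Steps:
$x = 154$ ($x = -18781 + 18935 = 154$)
$\left(-38864 + x\right) \left(21537 + 67 \left(81 + 22\right)\right) = \left(-38864 + 154\right) \left(21537 + 67 \left(81 + 22\right)\right) = - 38710 \left(21537 + 67 \cdot 103\right) = - 38710 \left(21537 + 6901\right) = \left(-38710\right) 28438 = -1100834980$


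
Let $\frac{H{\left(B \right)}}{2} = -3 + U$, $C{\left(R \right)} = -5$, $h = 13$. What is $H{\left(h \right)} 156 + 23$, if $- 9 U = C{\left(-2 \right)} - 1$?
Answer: $-705$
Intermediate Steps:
$U = \frac{2}{3}$ ($U = - \frac{-5 - 1}{9} = \left(- \frac{1}{9}\right) \left(-6\right) = \frac{2}{3} \approx 0.66667$)
$H{\left(B \right)} = - \frac{14}{3}$ ($H{\left(B \right)} = 2 \left(-3 + \frac{2}{3}\right) = 2 \left(- \frac{7}{3}\right) = - \frac{14}{3}$)
$H{\left(h \right)} 156 + 23 = \left(- \frac{14}{3}\right) 156 + 23 = -728 + 23 = -705$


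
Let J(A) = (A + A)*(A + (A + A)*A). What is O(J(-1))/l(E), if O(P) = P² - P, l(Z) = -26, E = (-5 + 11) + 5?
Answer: -3/13 ≈ -0.23077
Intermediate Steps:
E = 11 (E = 6 + 5 = 11)
J(A) = 2*A*(A + 2*A²) (J(A) = (2*A)*(A + (2*A)*A) = (2*A)*(A + 2*A²) = 2*A*(A + 2*A²))
O(J(-1))/l(E) = (((-1)²*(2 + 4*(-1)))*(-1 + (-1)²*(2 + 4*(-1))))/(-26) = ((1*(2 - 4))*(-1 + 1*(2 - 4)))*(-1/26) = ((1*(-2))*(-1 + 1*(-2)))*(-1/26) = -2*(-1 - 2)*(-1/26) = -2*(-3)*(-1/26) = 6*(-1/26) = -3/13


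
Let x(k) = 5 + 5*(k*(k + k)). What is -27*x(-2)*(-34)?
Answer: 41310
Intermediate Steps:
x(k) = 5 + 10*k² (x(k) = 5 + 5*(k*(2*k)) = 5 + 5*(2*k²) = 5 + 10*k²)
-27*x(-2)*(-34) = -27*(5 + 10*(-2)²)*(-34) = -27*(5 + 10*4)*(-34) = -27*(5 + 40)*(-34) = -27*45*(-34) = -1215*(-34) = 41310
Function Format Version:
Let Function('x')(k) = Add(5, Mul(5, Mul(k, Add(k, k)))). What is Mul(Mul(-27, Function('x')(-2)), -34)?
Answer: 41310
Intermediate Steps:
Function('x')(k) = Add(5, Mul(10, Pow(k, 2))) (Function('x')(k) = Add(5, Mul(5, Mul(k, Mul(2, k)))) = Add(5, Mul(5, Mul(2, Pow(k, 2)))) = Add(5, Mul(10, Pow(k, 2))))
Mul(Mul(-27, Function('x')(-2)), -34) = Mul(Mul(-27, Add(5, Mul(10, Pow(-2, 2)))), -34) = Mul(Mul(-27, Add(5, Mul(10, 4))), -34) = Mul(Mul(-27, Add(5, 40)), -34) = Mul(Mul(-27, 45), -34) = Mul(-1215, -34) = 41310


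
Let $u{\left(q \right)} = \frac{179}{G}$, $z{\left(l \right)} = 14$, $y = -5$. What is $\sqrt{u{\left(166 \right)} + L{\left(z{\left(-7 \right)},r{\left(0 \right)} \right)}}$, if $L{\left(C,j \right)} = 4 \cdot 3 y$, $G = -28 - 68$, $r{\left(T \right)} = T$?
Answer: $\frac{i \sqrt{35634}}{24} \approx 7.8654 i$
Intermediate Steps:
$G = -96$ ($G = -28 - 68 = -96$)
$u{\left(q \right)} = - \frac{179}{96}$ ($u{\left(q \right)} = \frac{179}{-96} = 179 \left(- \frac{1}{96}\right) = - \frac{179}{96}$)
$L{\left(C,j \right)} = -60$ ($L{\left(C,j \right)} = 4 \cdot 3 \left(-5\right) = 12 \left(-5\right) = -60$)
$\sqrt{u{\left(166 \right)} + L{\left(z{\left(-7 \right)},r{\left(0 \right)} \right)}} = \sqrt{- \frac{179}{96} - 60} = \sqrt{- \frac{5939}{96}} = \frac{i \sqrt{35634}}{24}$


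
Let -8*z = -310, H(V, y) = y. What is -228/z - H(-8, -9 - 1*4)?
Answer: 1103/155 ≈ 7.1161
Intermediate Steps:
z = 155/4 (z = -⅛*(-310) = 155/4 ≈ 38.750)
-228/z - H(-8, -9 - 1*4) = -228/155/4 - (-9 - 1*4) = -228*4/155 - (-9 - 4) = -912/155 - 1*(-13) = -912/155 + 13 = 1103/155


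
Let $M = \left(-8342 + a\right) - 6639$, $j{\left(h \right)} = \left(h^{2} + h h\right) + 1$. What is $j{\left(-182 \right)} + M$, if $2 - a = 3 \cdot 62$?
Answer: $51084$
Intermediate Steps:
$j{\left(h \right)} = 1 + 2 h^{2}$ ($j{\left(h \right)} = \left(h^{2} + h^{2}\right) + 1 = 2 h^{2} + 1 = 1 + 2 h^{2}$)
$a = -184$ ($a = 2 - 3 \cdot 62 = 2 - 186 = -184$)
$M = -15165$ ($M = \left(-8342 - 184\right) - 6639 = -8526 - 6639 = -15165$)
$j{\left(-182 \right)} + M = \left(1 + 2 \left(-182\right)^{2}\right) - 15165 = \left(1 + 2 \cdot 33124\right) - 15165 = \left(1 + 66248\right) - 15165 = 66249 - 15165 = 51084$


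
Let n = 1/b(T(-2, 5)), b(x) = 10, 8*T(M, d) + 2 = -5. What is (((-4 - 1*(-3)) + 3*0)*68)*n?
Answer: -34/5 ≈ -6.8000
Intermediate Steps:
T(M, d) = -7/8 (T(M, d) = -¼ + (⅛)*(-5) = -¼ - 5/8 = -7/8)
n = ⅒ (n = 1/10 = ⅒ ≈ 0.10000)
(((-4 - 1*(-3)) + 3*0)*68)*n = (((-4 - 1*(-3)) + 3*0)*68)*(⅒) = (((-4 + 3) + 0)*68)*(⅒) = ((-1 + 0)*68)*(⅒) = -1*68*(⅒) = -68*⅒ = -34/5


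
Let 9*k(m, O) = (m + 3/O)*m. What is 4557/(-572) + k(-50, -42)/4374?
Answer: -622855867/78810732 ≈ -7.9032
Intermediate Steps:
k(m, O) = m*(m + 3/O)/9 (k(m, O) = ((m + 3/O)*m)/9 = (m*(m + 3/O))/9 = m*(m + 3/O)/9)
4557/(-572) + k(-50, -42)/4374 = 4557/(-572) + ((1/9)*(-50)*(3 - 42*(-50))/(-42))/4374 = 4557*(-1/572) + ((1/9)*(-50)*(-1/42)*(3 + 2100))*(1/4374) = -4557/572 + ((1/9)*(-50)*(-1/42)*2103)*(1/4374) = -4557/572 + (17525/63)*(1/4374) = -4557/572 + 17525/275562 = -622855867/78810732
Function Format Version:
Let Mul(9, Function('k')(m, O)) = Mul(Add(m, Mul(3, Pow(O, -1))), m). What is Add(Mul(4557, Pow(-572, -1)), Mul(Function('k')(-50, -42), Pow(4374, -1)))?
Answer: Rational(-622855867, 78810732) ≈ -7.9032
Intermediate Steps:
Function('k')(m, O) = Mul(Rational(1, 9), m, Add(m, Mul(3, Pow(O, -1)))) (Function('k')(m, O) = Mul(Rational(1, 9), Mul(Add(m, Mul(3, Pow(O, -1))), m)) = Mul(Rational(1, 9), Mul(m, Add(m, Mul(3, Pow(O, -1))))) = Mul(Rational(1, 9), m, Add(m, Mul(3, Pow(O, -1)))))
Add(Mul(4557, Pow(-572, -1)), Mul(Function('k')(-50, -42), Pow(4374, -1))) = Add(Mul(4557, Pow(-572, -1)), Mul(Mul(Rational(1, 9), -50, Pow(-42, -1), Add(3, Mul(-42, -50))), Pow(4374, -1))) = Add(Mul(4557, Rational(-1, 572)), Mul(Mul(Rational(1, 9), -50, Rational(-1, 42), Add(3, 2100)), Rational(1, 4374))) = Add(Rational(-4557, 572), Mul(Mul(Rational(1, 9), -50, Rational(-1, 42), 2103), Rational(1, 4374))) = Add(Rational(-4557, 572), Mul(Rational(17525, 63), Rational(1, 4374))) = Add(Rational(-4557, 572), Rational(17525, 275562)) = Rational(-622855867, 78810732)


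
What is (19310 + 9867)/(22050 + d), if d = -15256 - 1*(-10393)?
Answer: 29177/17187 ≈ 1.6976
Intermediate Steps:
d = -4863 (d = -15256 + 10393 = -4863)
(19310 + 9867)/(22050 + d) = (19310 + 9867)/(22050 - 4863) = 29177/17187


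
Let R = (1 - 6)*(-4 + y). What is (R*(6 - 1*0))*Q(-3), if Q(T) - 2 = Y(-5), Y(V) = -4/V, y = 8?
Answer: -336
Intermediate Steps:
Q(T) = 14/5 (Q(T) = 2 - 4/(-5) = 2 - 4*(-⅕) = 2 + ⅘ = 14/5)
R = -20 (R = (1 - 6)*(-4 + 8) = -5*4 = -20)
(R*(6 - 1*0))*Q(-3) = -20*(6 - 1*0)*(14/5) = -20*(6 + 0)*(14/5) = -20*6*(14/5) = -120*14/5 = -336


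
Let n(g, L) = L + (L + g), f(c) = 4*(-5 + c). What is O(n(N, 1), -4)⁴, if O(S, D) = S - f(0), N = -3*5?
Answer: 2401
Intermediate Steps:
f(c) = -20 + 4*c
N = -15
n(g, L) = g + 2*L
O(S, D) = 20 + S (O(S, D) = S - (-20 + 4*0) = S - (-20 + 0) = S - 1*(-20) = S + 20 = 20 + S)
O(n(N, 1), -4)⁴ = (20 + (-15 + 2*1))⁴ = (20 + (-15 + 2))⁴ = (20 - 13)⁴ = 7⁴ = 2401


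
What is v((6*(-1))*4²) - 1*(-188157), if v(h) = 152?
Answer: 188309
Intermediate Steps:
v((6*(-1))*4²) - 1*(-188157) = 152 - 1*(-188157) = 152 + 188157 = 188309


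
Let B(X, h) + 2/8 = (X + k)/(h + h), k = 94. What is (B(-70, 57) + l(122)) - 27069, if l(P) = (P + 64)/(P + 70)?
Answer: -16457387/608 ≈ -27068.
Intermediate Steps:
l(P) = (64 + P)/(70 + P)
B(X, h) = -¼ + (94 + X)/(2*h) (B(X, h) = -¼ + (X + 94)/(h + h) = -¼ + (94 + X)/((2*h)) = -¼ + (94 + X)*(1/(2*h)) = -¼ + (94 + X)/(2*h))
(B(-70, 57) + l(122)) - 27069 = ((¼)*(188 - 1*57 + 2*(-70))/57 + (64 + 122)/(70 + 122)) - 27069 = ((¼)*(1/57)*(188 - 57 - 140) + 186/192) - 27069 = ((¼)*(1/57)*(-9) + (1/192)*186) - 27069 = (-3/76 + 31/32) - 27069 = 565/608 - 27069 = -16457387/608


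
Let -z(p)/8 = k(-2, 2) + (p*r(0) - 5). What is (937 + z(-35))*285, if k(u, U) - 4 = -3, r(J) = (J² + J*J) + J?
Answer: 276165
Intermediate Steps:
r(J) = J + 2*J² (r(J) = (J² + J²) + J = 2*J² + J = J + 2*J²)
k(u, U) = 1 (k(u, U) = 4 - 3 = 1)
z(p) = 32 (z(p) = -8*(1 + (p*(0*(1 + 2*0)) - 5)) = -8*(1 + (p*(0*(1 + 0)) - 5)) = -8*(1 + (p*(0*1) - 5)) = -8*(1 + (p*0 - 5)) = -8*(1 + (0 - 5)) = -8*(1 - 5) = -8*(-4) = 32)
(937 + z(-35))*285 = (937 + 32)*285 = 969*285 = 276165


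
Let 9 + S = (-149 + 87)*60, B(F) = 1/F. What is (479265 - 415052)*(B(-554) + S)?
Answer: -132655517671/554 ≈ -2.3945e+8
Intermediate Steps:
S = -3729 (S = -9 + (-149 + 87)*60 = -9 - 62*60 = -9 - 3720 = -3729)
(479265 - 415052)*(B(-554) + S) = (479265 - 415052)*(1/(-554) - 3729) = 64213*(-1/554 - 3729) = 64213*(-2065867/554) = -132655517671/554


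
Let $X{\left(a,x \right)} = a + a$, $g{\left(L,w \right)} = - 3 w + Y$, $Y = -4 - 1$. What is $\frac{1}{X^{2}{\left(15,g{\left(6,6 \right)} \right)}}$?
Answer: $\frac{1}{900} \approx 0.0011111$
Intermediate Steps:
$Y = -5$ ($Y = -4 - 1 = -5$)
$g{\left(L,w \right)} = -5 - 3 w$ ($g{\left(L,w \right)} = - 3 w - 5 = -5 - 3 w$)
$X{\left(a,x \right)} = 2 a$
$\frac{1}{X^{2}{\left(15,g{\left(6,6 \right)} \right)}} = \frac{1}{\left(2 \cdot 15\right)^{2}} = \frac{1}{30^{2}} = \frac{1}{900}$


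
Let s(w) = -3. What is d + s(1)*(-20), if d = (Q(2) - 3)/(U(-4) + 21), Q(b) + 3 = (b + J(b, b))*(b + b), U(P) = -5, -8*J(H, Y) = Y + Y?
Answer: 60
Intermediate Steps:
J(H, Y) = -Y/4 (J(H, Y) = -(Y + Y)/8 = -Y/4)
Q(b) = -3 + 3*b**2/2 (Q(b) = -3 + (b - b/4)*(b + b) = -3 + (3*b/4)*(2*b) = -3 + 3*b**2/2)
d = 0 (d = ((-3 + (3/2)*2**2) - 3)/(-5 + 21) = ((-3 + (3/2)*4) - 3)/16 = ((-3 + 6) - 3)*(1/16) = (3 - 3)*(1/16) = 0*(1/16) = 0)
d + s(1)*(-20) = 0 - 3*(-20) = 0 + 60 = 60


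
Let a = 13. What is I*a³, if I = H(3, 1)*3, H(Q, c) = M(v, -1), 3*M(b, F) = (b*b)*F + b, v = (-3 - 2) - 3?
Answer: -158184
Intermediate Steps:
v = -8 (v = -5 - 3 = -8)
M(b, F) = b/3 + F*b²/3 (M(b, F) = ((b*b)*F + b)/3 = (b²*F + b)/3 = (F*b² + b)/3 = (b + F*b²)/3 = b/3 + F*b²/3)
H(Q, c) = -24 (H(Q, c) = (⅓)*(-8)*(1 - 1*(-8)) = (⅓)*(-8)*(1 + 8) = (⅓)*(-8)*9 = -24)
I = -72 (I = -24*3 = -72)
I*a³ = -72*13³ = -72*2197 = -158184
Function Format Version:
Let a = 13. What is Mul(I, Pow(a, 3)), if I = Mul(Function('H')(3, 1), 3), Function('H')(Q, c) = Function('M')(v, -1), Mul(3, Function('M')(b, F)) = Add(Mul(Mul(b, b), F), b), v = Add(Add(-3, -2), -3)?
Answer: -158184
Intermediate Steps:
v = -8 (v = Add(-5, -3) = -8)
Function('M')(b, F) = Add(Mul(Rational(1, 3), b), Mul(Rational(1, 3), F, Pow(b, 2))) (Function('M')(b, F) = Mul(Rational(1, 3), Add(Mul(Mul(b, b), F), b)) = Mul(Rational(1, 3), Add(Mul(Pow(b, 2), F), b)) = Mul(Rational(1, 3), Add(Mul(F, Pow(b, 2)), b)) = Mul(Rational(1, 3), Add(b, Mul(F, Pow(b, 2)))) = Add(Mul(Rational(1, 3), b), Mul(Rational(1, 3), F, Pow(b, 2))))
Function('H')(Q, c) = -24 (Function('H')(Q, c) = Mul(Rational(1, 3), -8, Add(1, Mul(-1, -8))) = Mul(Rational(1, 3), -8, Add(1, 8)) = Mul(Rational(1, 3), -8, 9) = -24)
I = -72 (I = Mul(-24, 3) = -72)
Mul(I, Pow(a, 3)) = Mul(-72, Pow(13, 3)) = Mul(-72, 2197) = -158184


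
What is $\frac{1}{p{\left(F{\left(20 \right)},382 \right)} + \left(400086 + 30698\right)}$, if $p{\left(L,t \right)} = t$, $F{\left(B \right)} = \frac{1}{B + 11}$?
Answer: $\frac{1}{431166} \approx 2.3193 \cdot 10^{-6}$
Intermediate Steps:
$F{\left(B \right)} = \frac{1}{11 + B}$
$\frac{1}{p{\left(F{\left(20 \right)},382 \right)} + \left(400086 + 30698\right)} = \frac{1}{382 + \left(400086 + 30698\right)} = \frac{1}{382 + 430784} = \frac{1}{431166}$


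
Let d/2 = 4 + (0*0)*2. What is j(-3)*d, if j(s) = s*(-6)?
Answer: 144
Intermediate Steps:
j(s) = -6*s
d = 8 (d = 2*(4 + (0*0)*2) = 2*(4 + 0*2) = 2*(4 + 0) = 2*4 = 8)
j(-3)*d = -6*(-3)*8 = 18*8 = 144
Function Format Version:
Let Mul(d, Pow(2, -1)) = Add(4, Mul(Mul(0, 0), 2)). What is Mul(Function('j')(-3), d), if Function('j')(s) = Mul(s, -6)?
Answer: 144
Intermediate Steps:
Function('j')(s) = Mul(-6, s)
d = 8 (d = Mul(2, Add(4, Mul(Mul(0, 0), 2))) = Mul(2, Add(4, Mul(0, 2))) = Mul(2, Add(4, 0)) = Mul(2, 4) = 8)
Mul(Function('j')(-3), d) = Mul(Mul(-6, -3), 8) = Mul(18, 8) = 144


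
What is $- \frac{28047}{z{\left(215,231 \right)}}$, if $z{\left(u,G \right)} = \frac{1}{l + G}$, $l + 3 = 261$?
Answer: $-13714983$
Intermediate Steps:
$l = 258$ ($l = -3 + 261 = 258$)
$z{\left(u,G \right)} = \frac{1}{258 + G}$
$- \frac{28047}{z{\left(215,231 \right)}} = - \frac{28047}{\frac{1}{258 + 231}} = - \frac{28047}{\frac{1}{489}} = - 28047 \frac{1}{\frac{1}{489}} = \left(-28047\right) 489 = -13714983$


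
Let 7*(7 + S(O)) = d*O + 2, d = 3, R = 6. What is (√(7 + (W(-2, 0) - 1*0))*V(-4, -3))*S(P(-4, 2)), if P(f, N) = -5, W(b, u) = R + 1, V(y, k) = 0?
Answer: 0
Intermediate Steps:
W(b, u) = 7 (W(b, u) = 6 + 1 = 7)
S(O) = -47/7 + 3*O/7 (S(O) = -7 + (3*O + 2)/7 = -7 + (2 + 3*O)/7 = -7 + (2/7 + 3*O/7) = -47/7 + 3*O/7)
(√(7 + (W(-2, 0) - 1*0))*V(-4, -3))*S(P(-4, 2)) = (√(7 + (7 - 1*0))*0)*(-47/7 + (3/7)*(-5)) = (√(7 + (7 + 0))*0)*(-47/7 - 15/7) = (√(7 + 7)*0)*(-62/7) = (√14*0)*(-62/7) = 0*(-62/7) = 0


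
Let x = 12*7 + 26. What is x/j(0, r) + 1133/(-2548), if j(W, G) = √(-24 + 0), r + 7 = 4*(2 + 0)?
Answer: -1133/2548 - 55*I*√6/6 ≈ -0.44466 - 22.454*I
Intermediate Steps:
r = 1 (r = -7 + 4*(2 + 0) = -7 + 4*2 = -7 + 8 = 1)
x = 110 (x = 84 + 26 = 110)
j(W, G) = 2*I*√6 (j(W, G) = √(-24) = 2*I*√6)
x/j(0, r) + 1133/(-2548) = 110/((2*I*√6)) + 1133/(-2548) = 110*(-I*√6/12) + 1133*(-1/2548) = -55*I*√6/6 - 1133/2548 = -1133/2548 - 55*I*√6/6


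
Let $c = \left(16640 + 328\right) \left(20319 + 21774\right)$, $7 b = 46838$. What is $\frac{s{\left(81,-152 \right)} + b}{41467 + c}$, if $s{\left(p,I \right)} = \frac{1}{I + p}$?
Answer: $\frac{3325491}{354994919027} \approx 9.3677 \cdot 10^{-6}$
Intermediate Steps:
$b = \frac{46838}{7}$ ($b = \frac{1}{7} \cdot 46838 = \frac{46838}{7} \approx 6691.1$)
$c = 714234024$ ($c = 16968 \cdot 42093 = 714234024$)
$\frac{s{\left(81,-152 \right)} + b}{41467 + c} = \frac{\frac{1}{-152 + 81} + \frac{46838}{7}}{41467 + 714234024} = \frac{\frac{1}{-71} + \frac{46838}{7}}{714275491} = \left(- \frac{1}{71} + \frac{46838}{7}\right) \frac{1}{714275491} = \frac{3325491}{497} \cdot \frac{1}{714275491} = \frac{3325491}{354994919027}$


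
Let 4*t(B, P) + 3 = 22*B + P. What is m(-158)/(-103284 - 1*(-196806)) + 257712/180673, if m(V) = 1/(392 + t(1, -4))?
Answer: 19076528888402/13373896592199 ≈ 1.4264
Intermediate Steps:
t(B, P) = -¾ + P/4 + 11*B/2 (t(B, P) = -¾ + (22*B + P)/4 = -¾ + (P + 22*B)/4 = -¾ + (P/4 + 11*B/2) = -¾ + P/4 + 11*B/2)
m(V) = 4/1583 (m(V) = 1/(392 + (-¾ + (¼)*(-4) + (11/2)*1)) = 1/(392 + (-¾ - 1 + 11/2)) = 1/(392 + 15/4) = 1/(1583/4) = 4/1583)
m(-158)/(-103284 - 1*(-196806)) + 257712/180673 = 4/(1583*(-103284 - 1*(-196806))) + 257712/180673 = 4/(1583*(-103284 + 196806)) + 257712*(1/180673) = (4/1583)/93522 + 257712/180673 = (4/1583)*(1/93522) + 257712/180673 = 2/74022663 + 257712/180673 = 19076528888402/13373896592199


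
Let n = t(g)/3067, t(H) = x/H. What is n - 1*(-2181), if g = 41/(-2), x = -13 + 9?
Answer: 274254215/125747 ≈ 2181.0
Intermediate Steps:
x = -4
g = -41/2 (g = 41*(-½) = -41/2 ≈ -20.500)
t(H) = -4/H
n = 8/125747 (n = -4/(-41/2)/3067 = -4*(-2/41)*(1/3067) = (8/41)*(1/3067) = 8/125747 ≈ 6.3620e-5)
n - 1*(-2181) = 8/125747 - 1*(-2181) = 8/125747 + 2181 = 274254215/125747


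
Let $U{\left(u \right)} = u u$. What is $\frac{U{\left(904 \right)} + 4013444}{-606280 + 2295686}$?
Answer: $\frac{2415330}{844703} \approx 2.8594$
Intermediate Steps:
$U{\left(u \right)} = u^{2}$
$\frac{U{\left(904 \right)} + 4013444}{-606280 + 2295686} = \frac{904^{2} + 4013444}{-606280 + 2295686} = \frac{817216 + 4013444}{1689406} = 4830660 \cdot \frac{1}{1689406} = \frac{2415330}{844703}$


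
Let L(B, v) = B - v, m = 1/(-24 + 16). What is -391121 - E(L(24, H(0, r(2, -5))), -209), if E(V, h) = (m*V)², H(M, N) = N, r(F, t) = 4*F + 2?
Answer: -6257985/16 ≈ -3.9112e+5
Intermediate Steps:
r(F, t) = 2 + 4*F
m = -⅛ (m = 1/(-8) = -⅛ ≈ -0.12500)
E(V, h) = V²/64 (E(V, h) = (-V/8)² = V²/64)
-391121 - E(L(24, H(0, r(2, -5))), -209) = -391121 - (24 - (2 + 4*2))²/64 = -391121 - (24 - (2 + 8))²/64 = -391121 - (24 - 1*10)²/64 = -391121 - (24 - 10)²/64 = -391121 - 14²/64 = -391121 - 196/64 = -391121 - 1*49/16 = -391121 - 49/16 = -6257985/16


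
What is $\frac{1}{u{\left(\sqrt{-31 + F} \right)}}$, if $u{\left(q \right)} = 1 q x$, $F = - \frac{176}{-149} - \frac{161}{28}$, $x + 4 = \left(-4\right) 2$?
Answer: $\frac{i \sqrt{3158651}}{127194} \approx 0.013973 i$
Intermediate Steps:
$x = -12$ ($x = -4 - 8 = -12$)
$F = - \frac{2723}{596}$ ($F = \left(-176\right) \left(- \frac{1}{149}\right) - \frac{23}{4} = \frac{176}{149} - \frac{23}{4} = - \frac{2723}{596} \approx -4.5688$)
$u{\left(q \right)} = - 12 q$ ($u{\left(q \right)} = 1 q \left(-12\right) = q \left(-12\right) = - 12 q$)
$\frac{1}{u{\left(\sqrt{-31 + F} \right)}} = \frac{1}{\left(-12\right) \sqrt{-31 - \frac{2723}{596}}} = \frac{1}{\left(-12\right) \sqrt{- \frac{21199}{596}}} = \frac{1}{\left(-12\right) \frac{i \sqrt{3158651}}{298}} = \frac{1}{\left(- \frac{6}{149}\right) i \sqrt{3158651}} = \frac{i \sqrt{3158651}}{127194}$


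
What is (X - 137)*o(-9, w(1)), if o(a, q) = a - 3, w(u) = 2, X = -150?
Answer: 3444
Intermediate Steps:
o(a, q) = -3 + a
(X - 137)*o(-9, w(1)) = (-150 - 137)*(-3 - 9) = -287*(-12) = 3444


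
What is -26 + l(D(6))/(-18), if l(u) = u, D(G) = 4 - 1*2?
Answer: -235/9 ≈ -26.111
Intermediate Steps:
D(G) = 2 (D(G) = 4 - 2 = 2)
-26 + l(D(6))/(-18) = -26 + 2/(-18) = -26 + 2*(-1/18) = -26 - 1/9 = -235/9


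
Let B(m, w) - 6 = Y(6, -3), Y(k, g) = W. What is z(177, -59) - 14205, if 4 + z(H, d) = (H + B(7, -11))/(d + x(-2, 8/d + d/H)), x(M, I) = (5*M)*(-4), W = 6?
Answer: -270160/19 ≈ -14219.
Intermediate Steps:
Y(k, g) = 6
x(M, I) = -20*M
B(m, w) = 12 (B(m, w) = 6 + 6 = 12)
z(H, d) = -4 + (12 + H)/(40 + d) (z(H, d) = -4 + (H + 12)/(d - 20*(-2)) = -4 + (12 + H)/(d + 40) = -4 + (12 + H)/(40 + d))
z(177, -59) - 14205 = (-148 + 177 - 4*(-59))/(40 - 59) - 14205 = (-148 + 177 + 236)/(-19) - 14205 = -1/19*265 - 14205 = -265/19 - 14205 = -270160/19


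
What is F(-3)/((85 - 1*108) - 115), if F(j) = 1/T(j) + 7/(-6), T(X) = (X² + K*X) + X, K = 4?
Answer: 2/207 ≈ 0.0096618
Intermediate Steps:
T(X) = X² + 5*X (T(X) = (X² + 4*X) + X = X² + 5*X)
F(j) = -7/6 + 1/(j*(5 + j)) (F(j) = 1/(j*(5 + j)) + 7/(-6) = 1*(1/(j*(5 + j))) + 7*(-⅙) = 1/(j*(5 + j)) - 7/6 = -7/6 + 1/(j*(5 + j)))
F(-3)/((85 - 1*108) - 115) = ((⅙)*(6 - 7*(-3)*(5 - 3))/(-3*(5 - 3)))/((85 - 1*108) - 115) = ((⅙)*(-⅓)*(6 - 7*(-3)*2)/2)/((85 - 108) - 115) = ((⅙)*(-⅓)*(½)*(6 + 42))/(-23 - 115) = ((⅙)*(-⅓)*(½)*48)/(-138) = -1/138*(-4/3) = 2/207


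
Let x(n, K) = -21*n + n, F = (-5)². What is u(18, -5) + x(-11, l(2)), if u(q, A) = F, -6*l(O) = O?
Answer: 245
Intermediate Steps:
l(O) = -O/6
F = 25
u(q, A) = 25
x(n, K) = -20*n
u(18, -5) + x(-11, l(2)) = 25 - 20*(-11) = 25 + 220 = 245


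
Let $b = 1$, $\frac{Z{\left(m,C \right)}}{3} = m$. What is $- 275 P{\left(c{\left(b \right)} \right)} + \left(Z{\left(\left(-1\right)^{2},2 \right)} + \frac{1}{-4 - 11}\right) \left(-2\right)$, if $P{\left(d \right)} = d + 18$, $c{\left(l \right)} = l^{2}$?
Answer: $- \frac{78463}{15} \approx -5230.9$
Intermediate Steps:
$Z{\left(m,C \right)} = 3 m$
$P{\left(d \right)} = 18 + d$
$- 275 P{\left(c{\left(b \right)} \right)} + \left(Z{\left(\left(-1\right)^{2},2 \right)} + \frac{1}{-4 - 11}\right) \left(-2\right) = - 275 \left(18 + 1^{2}\right) + \left(3 \left(-1\right)^{2} + \frac{1}{-4 - 11}\right) \left(-2\right) = - 275 \left(18 + 1\right) + \left(3 \cdot 1 + \frac{1}{-15}\right) \left(-2\right) = \left(-275\right) 19 + \left(3 - \frac{1}{15}\right) \left(-2\right) = -5225 + \frac{44}{15} \left(-2\right) = -5225 - \frac{88}{15} = - \frac{78463}{15}$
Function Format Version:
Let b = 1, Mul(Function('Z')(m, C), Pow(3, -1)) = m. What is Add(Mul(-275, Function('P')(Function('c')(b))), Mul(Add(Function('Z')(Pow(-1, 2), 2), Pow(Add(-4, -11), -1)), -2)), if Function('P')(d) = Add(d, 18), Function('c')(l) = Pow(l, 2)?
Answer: Rational(-78463, 15) ≈ -5230.9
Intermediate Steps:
Function('Z')(m, C) = Mul(3, m)
Function('P')(d) = Add(18, d)
Add(Mul(-275, Function('P')(Function('c')(b))), Mul(Add(Function('Z')(Pow(-1, 2), 2), Pow(Add(-4, -11), -1)), -2)) = Add(Mul(-275, Add(18, Pow(1, 2))), Mul(Add(Mul(3, Pow(-1, 2)), Pow(Add(-4, -11), -1)), -2)) = Add(Mul(-275, Add(18, 1)), Mul(Add(Mul(3, 1), Pow(-15, -1)), -2)) = Add(Mul(-275, 19), Mul(Add(3, Rational(-1, 15)), -2)) = Add(-5225, Mul(Rational(44, 15), -2)) = Add(-5225, Rational(-88, 15)) = Rational(-78463, 15)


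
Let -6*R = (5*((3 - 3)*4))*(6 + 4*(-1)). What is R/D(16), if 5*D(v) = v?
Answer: 0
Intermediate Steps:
D(v) = v/5
R = 0 (R = -5*((3 - 3)*4)*(6 + 4*(-1))/6 = -5*(0*4)*(6 - 4)/6 = -5*0*2/6 = -0*2 = -1/6*0 = 0)
R/D(16) = 0/(((1/5)*16)) = 0/(16/5) = 0*(5/16) = 0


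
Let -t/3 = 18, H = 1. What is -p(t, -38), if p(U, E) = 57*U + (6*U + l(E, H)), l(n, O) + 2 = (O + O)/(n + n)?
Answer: 129353/38 ≈ 3404.0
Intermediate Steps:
l(n, O) = -2 + O/n (l(n, O) = -2 + (O + O)/(n + n) = -2 + (2*O)/((2*n)) = -2 + (2*O)*(1/(2*n)) = -2 + O/n)
t = -54 (t = -3*18 = -54)
p(U, E) = -2 + 1/E + 63*U (p(U, E) = 57*U + (6*U + (-2 + 1/E)) = 57*U + (-2 + 1/E + 6*U) = -2 + 1/E + 63*U)
-p(t, -38) = -(-2 + 1/(-38) + 63*(-54)) = -(-2 - 1/38 - 3402) = -1*(-129353/38) = 129353/38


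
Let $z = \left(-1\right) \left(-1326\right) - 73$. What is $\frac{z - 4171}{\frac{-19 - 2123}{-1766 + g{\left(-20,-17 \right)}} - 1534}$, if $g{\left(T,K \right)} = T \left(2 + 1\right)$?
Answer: $\frac{2664134}{1399471} \approx 1.9037$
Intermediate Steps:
$g{\left(T,K \right)} = 3 T$ ($g{\left(T,K \right)} = T 3 = 3 T$)
$z = 1253$ ($z = 1326 - 73 = 1253$)
$\frac{z - 4171}{\frac{-19 - 2123}{-1766 + g{\left(-20,-17 \right)}} - 1534} = \frac{1253 - 4171}{\frac{-19 - 2123}{-1766 + 3 \left(-20\right)} - 1534} = - \frac{2918}{- \frac{2142}{-1766 - 60} - 1534} = - \frac{2918}{- \frac{2142}{-1826} - 1534} = - \frac{2918}{\left(-2142\right) \left(- \frac{1}{1826}\right) - 1534} = - \frac{2918}{\frac{1071}{913} - 1534} = - \frac{2918}{- \frac{1399471}{913}} = \left(-2918\right) \left(- \frac{913}{1399471}\right) = \frac{2664134}{1399471}$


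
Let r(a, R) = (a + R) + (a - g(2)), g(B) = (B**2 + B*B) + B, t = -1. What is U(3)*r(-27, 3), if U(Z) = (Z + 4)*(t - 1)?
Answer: 854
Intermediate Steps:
g(B) = B + 2*B**2 (g(B) = (B**2 + B**2) + B = 2*B**2 + B = B + 2*B**2)
r(a, R) = -10 + R + 2*a (r(a, R) = (a + R) + (a - 2*(1 + 2*2)) = (R + a) + (a - 2*(1 + 4)) = (R + a) + (a - 2*5) = (R + a) + (a - 1*10) = (R + a) + (a - 10) = (R + a) + (-10 + a) = -10 + R + 2*a)
U(Z) = -8 - 2*Z (U(Z) = (Z + 4)*(-1 - 1) = (4 + Z)*(-2) = -8 - 2*Z)
U(3)*r(-27, 3) = (-8 - 2*3)*(-10 + 3 + 2*(-27)) = (-8 - 6)*(-10 + 3 - 54) = -14*(-61) = 854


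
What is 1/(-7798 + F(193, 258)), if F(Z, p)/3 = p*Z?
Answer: 1/141584 ≈ 7.0629e-6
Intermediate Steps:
F(Z, p) = 3*Z*p (F(Z, p) = 3*(p*Z) = 3*(Z*p) = 3*Z*p)
1/(-7798 + F(193, 258)) = 1/(-7798 + 3*193*258) = 1/(-7798 + 149382) = 1/141584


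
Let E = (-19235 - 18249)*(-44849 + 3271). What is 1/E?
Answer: 1/1558509752 ≈ 6.4164e-10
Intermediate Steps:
E = 1558509752 (E = -37484*(-41578) = 1558509752)
1/E = 1/1558509752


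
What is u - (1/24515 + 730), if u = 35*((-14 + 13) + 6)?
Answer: -13605826/24515 ≈ -555.00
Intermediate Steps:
u = 175 (u = 35*(-1 + 6) = 35*5 = 175)
u - (1/24515 + 730) = 175 - (1/24515 + 730) = 175 - 1*17895951/24515 = 175 - 17895951/24515 = -13605826/24515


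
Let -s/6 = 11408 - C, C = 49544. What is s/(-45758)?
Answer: -114408/22879 ≈ -5.0006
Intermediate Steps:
s = 228816 (s = -6*(11408 - 1*49544) = -6*(11408 - 49544) = -6*(-38136) = 228816)
s/(-45758) = 228816/(-45758) = 228816*(-1/45758) = -114408/22879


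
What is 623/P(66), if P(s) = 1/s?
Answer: 41118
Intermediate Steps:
623/P(66) = 623/(1/66) = 623*66 = 41118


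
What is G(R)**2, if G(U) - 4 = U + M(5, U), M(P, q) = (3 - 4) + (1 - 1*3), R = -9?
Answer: 64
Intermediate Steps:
M(P, q) = -3 (M(P, q) = -1 + (1 - 3) = -1 - 2 = -3)
G(U) = 1 + U (G(U) = 4 + (U - 3) = 4 + (-3 + U) = 1 + U)
G(R)**2 = (1 - 9)**2 = (-8)**2 = 64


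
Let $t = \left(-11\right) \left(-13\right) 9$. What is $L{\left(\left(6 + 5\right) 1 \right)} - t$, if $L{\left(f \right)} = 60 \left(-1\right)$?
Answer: $-1347$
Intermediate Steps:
$t = 1287$ ($t = 143 \cdot 9 = 1287$)
$L{\left(f \right)} = -60$
$L{\left(\left(6 + 5\right) 1 \right)} - t = -60 - 1287 = -1347$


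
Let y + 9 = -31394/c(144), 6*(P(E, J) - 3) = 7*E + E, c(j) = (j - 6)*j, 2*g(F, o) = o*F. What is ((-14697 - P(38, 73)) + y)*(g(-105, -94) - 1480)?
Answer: -506737058975/9936 ≈ -5.1000e+7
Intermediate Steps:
g(F, o) = F*o/2 (g(F, o) = (o*F)/2 = (F*o)/2 = F*o/2)
c(j) = j*(-6 + j) (c(j) = (-6 + j)*j = j*(-6 + j))
P(E, J) = 3 + 4*E/3 (P(E, J) = 3 + (7*E + E)/6 = 3 + (8*E)/6 = 3 + 4*E/3)
y = -105121/9936 (y = -9 - 31394*1/(144*(-6 + 144)) = -9 - 31394/(144*138) = -9 - 31394/19872 = -9 - 31394*1/19872 = -9 - 15697/9936 = -105121/9936 ≈ -10.580)
((-14697 - P(38, 73)) + y)*(g(-105, -94) - 1480) = ((-14697 - (3 + (4/3)*38)) - 105121/9936)*((½)*(-105)*(-94) - 1480) = ((-14697 - (3 + 152/3)) - 105121/9936)*(4935 - 1480) = ((-14697 - 1*161/3) - 105121/9936)*3455 = ((-14697 - 161/3) - 105121/9936)*3455 = (-44252/3 - 105121/9936)*3455 = -146667745/9936*3455 = -506737058975/9936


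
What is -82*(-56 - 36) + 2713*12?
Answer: 40100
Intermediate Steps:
-82*(-56 - 36) + 2713*12 = -82*(-92) + 32556 = 7544 + 32556 = 40100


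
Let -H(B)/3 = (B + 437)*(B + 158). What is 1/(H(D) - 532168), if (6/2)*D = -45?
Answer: -1/713206 ≈ -1.4021e-6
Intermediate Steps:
D = -15 (D = (⅓)*(-45) = -15)
H(B) = -3*(158 + B)*(437 + B) (H(B) = -3*(B + 437)*(B + 158) = -3*(437 + B)*(158 + B) = -3*(158 + B)*(437 + B))
1/(H(D) - 532168) = 1/((-207138 - 1785*(-15) - 3*(-15)²) - 532168) = 1/((-207138 + 26775 - 3*225) - 532168) = 1/((-207138 + 26775 - 675) - 532168) = 1/(-181038 - 532168) = 1/(-713206) = -1/713206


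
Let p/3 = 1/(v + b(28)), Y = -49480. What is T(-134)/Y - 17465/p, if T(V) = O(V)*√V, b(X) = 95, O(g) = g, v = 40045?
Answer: -233681700 + 67*I*√134/24740 ≈ -2.3368e+8 + 0.031349*I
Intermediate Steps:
T(V) = V^(3/2) (T(V) = V*√V = V^(3/2))
p = 1/13380 (p = 3/(40045 + 95) = 3/40140 = 3*(1/40140) = 1/13380 ≈ 7.4738e-5)
T(-134)/Y - 17465/p = (-134)^(3/2)/(-49480) - 17465/1/13380 = -134*I*√134*(-1/49480) - 17465*13380 = 67*I*√134/24740 - 233681700 = -233681700 + 67*I*√134/24740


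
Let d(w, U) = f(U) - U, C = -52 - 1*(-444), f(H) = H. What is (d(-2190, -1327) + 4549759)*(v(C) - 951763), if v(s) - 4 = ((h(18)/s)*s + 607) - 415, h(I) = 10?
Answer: -4329355024763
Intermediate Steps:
C = 392 (C = -52 + 444 = 392)
d(w, U) = 0 (d(w, U) = U - U = 0)
v(s) = 206 (v(s) = 4 + (((10/s)*s + 607) - 415) = 4 + ((10 + 607) - 415) = 4 + (617 - 415) = 4 + 202 = 206)
(d(-2190, -1327) + 4549759)*(v(C) - 951763) = (0 + 4549759)*(206 - 951763) = 4549759*(-951557) = -4329355024763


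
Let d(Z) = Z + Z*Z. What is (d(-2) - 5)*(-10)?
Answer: 30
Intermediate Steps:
d(Z) = Z + Z**2
(d(-2) - 5)*(-10) = (-2*(1 - 2) - 5)*(-10) = (-2*(-1) - 5)*(-10) = (2 - 5)*(-10) = -3*(-10) = 30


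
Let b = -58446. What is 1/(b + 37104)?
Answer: -1/21342 ≈ -4.6856e-5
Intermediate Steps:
1/(b + 37104) = 1/(-58446 + 37104) = 1/(-21342) = -1/21342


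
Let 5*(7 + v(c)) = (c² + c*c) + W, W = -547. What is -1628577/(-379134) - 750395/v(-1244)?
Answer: 48656362/15781899 ≈ 3.0830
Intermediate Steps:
v(c) = -582/5 + 2*c²/5 (v(c) = -7 + ((c² + c*c) - 547)/5 = -7 + ((c² + c²) - 547)/5 = -7 + (2*c² - 547)/5 = -7 + (-547 + 2*c²)/5 = -7 + (-547/5 + 2*c²/5) = -582/5 + 2*c²/5)
-1628577/(-379134) - 750395/v(-1244) = -1628577/(-379134) - 750395/(-582/5 + (⅖)*(-1244)²) = -1628577*(-1/379134) - 750395/(-582/5 + (⅖)*1547536) = 3067/714 - 750395/(-582/5 + 3095072/5) = 3067/714 - 750395/618898 = 48656362/15781899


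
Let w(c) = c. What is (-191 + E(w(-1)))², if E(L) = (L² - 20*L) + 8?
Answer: 26244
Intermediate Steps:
E(L) = 8 + L² - 20*L
(-191 + E(w(-1)))² = (-191 + (8 + (-1)² - 20*(-1)))² = (-191 + (8 + 1 + 20))² = (-191 + 29)² = (-162)² = 26244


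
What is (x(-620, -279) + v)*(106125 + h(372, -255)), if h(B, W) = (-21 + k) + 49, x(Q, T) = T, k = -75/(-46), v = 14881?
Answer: 35651608013/23 ≈ 1.5501e+9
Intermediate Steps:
k = 75/46 (k = -75*(-1/46) = 75/46 ≈ 1.6304)
h(B, W) = 1363/46 (h(B, W) = (-21 + 75/46) + 49 = -891/46 + 49 = 1363/46)
(x(-620, -279) + v)*(106125 + h(372, -255)) = (-279 + 14881)*(106125 + 1363/46) = 14602*(4883113/46) = 35651608013/23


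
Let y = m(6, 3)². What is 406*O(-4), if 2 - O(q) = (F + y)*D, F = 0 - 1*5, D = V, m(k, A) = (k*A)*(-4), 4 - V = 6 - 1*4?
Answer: -4204536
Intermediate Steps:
V = 2 (V = 4 - (6 - 1*4) = 4 - (6 - 4) = 4 - 1*2 = 4 - 2 = 2)
m(k, A) = -4*A*k (m(k, A) = (A*k)*(-4) = -4*A*k)
D = 2
F = -5 (F = 0 - 5 = -5)
y = 5184 (y = (-4*3*6)² = (-72)² = 5184)
O(q) = -10356 (O(q) = 2 - (-5 + 5184)*2 = 2 - 5179*2 = 2 - 1*10358 = 2 - 10358 = -10356)
406*O(-4) = 406*(-10356) = -4204536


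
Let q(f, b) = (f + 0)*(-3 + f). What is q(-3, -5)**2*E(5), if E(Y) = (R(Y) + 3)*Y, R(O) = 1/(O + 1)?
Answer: 5130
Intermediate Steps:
q(f, b) = f*(-3 + f)
R(O) = 1/(1 + O)
E(Y) = Y*(3 + 1/(1 + Y)) (E(Y) = (1/(1 + Y) + 3)*Y = (3 + 1/(1 + Y))*Y = Y*(3 + 1/(1 + Y)))
q(-3, -5)**2*E(5) = (-3*(-3 - 3))**2*(5*(4 + 3*5)/(1 + 5)) = (-3*(-6))**2*(5*(4 + 15)/6) = 18**2*(5*(1/6)*19) = 324*(95/6) = 5130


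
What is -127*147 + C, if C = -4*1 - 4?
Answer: -18677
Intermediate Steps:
C = -8 (C = -4 - 4 = -8)
-127*147 + C = -127*147 - 8 = -18669 - 8 = -18677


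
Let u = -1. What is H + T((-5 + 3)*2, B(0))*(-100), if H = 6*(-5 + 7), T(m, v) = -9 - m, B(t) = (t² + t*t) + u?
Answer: 512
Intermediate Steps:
B(t) = -1 + 2*t² (B(t) = (t² + t*t) - 1 = (t² + t²) - 1 = 2*t² - 1 = -1 + 2*t²)
H = 12 (H = 6*2 = 12)
H + T((-5 + 3)*2, B(0))*(-100) = 12 + (-9 - (-5 + 3)*2)*(-100) = 12 + (-9 - (-2)*2)*(-100) = 12 + (-9 - 1*(-4))*(-100) = 12 + (-9 + 4)*(-100) = 12 - 5*(-100) = 12 + 500 = 512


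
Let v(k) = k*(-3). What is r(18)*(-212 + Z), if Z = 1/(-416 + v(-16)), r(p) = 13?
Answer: -1014221/368 ≈ -2756.0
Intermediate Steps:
v(k) = -3*k
Z = -1/368 (Z = 1/(-416 - 3*(-16)) = 1/(-416 + 48) = 1/(-368) = -1/368 ≈ -0.0027174)
r(18)*(-212 + Z) = 13*(-212 - 1/368) = 13*(-78017/368) = -1014221/368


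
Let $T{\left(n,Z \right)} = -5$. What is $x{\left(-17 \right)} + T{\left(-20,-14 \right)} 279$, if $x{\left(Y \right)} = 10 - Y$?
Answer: $-1368$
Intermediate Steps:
$x{\left(-17 \right)} + T{\left(-20,-14 \right)} 279 = \left(10 - -17\right) - 1395 = \left(10 + 17\right) - 1395 = 27 - 1395 = -1368$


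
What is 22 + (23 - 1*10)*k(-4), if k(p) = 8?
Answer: 126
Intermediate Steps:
22 + (23 - 1*10)*k(-4) = 22 + (23 - 1*10)*8 = 22 + (23 - 10)*8 = 22 + 13*8 = 22 + 104 = 126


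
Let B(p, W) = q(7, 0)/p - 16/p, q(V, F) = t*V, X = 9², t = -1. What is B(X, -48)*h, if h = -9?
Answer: 23/9 ≈ 2.5556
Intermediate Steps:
X = 81
q(V, F) = -V
B(p, W) = -23/p (B(p, W) = (-1*7)/p - 16/p = -7/p - 16/p = -23/p)
B(X, -48)*h = -23/81*(-9) = 23/9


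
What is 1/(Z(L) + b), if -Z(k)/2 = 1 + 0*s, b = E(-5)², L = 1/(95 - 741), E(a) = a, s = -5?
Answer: 1/23 ≈ 0.043478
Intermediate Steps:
L = -1/646 (L = 1/(-646) = -1/646 ≈ -0.0015480)
b = 25 (b = (-5)² = 25)
Z(k) = -2 (Z(k) = -2*(1 + 0*(-5)) = -2*(1 + 0) = -2*1 = -2)
1/(Z(L) + b) = 1/(-2 + 25) = 1/23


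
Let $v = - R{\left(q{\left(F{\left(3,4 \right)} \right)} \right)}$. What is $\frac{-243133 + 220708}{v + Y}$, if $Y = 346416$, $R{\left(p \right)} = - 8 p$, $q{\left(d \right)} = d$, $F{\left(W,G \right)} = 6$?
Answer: $- \frac{7475}{115488} \approx -0.064725$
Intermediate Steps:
$v = 48$ ($v = - \left(-8\right) 6 = \left(-1\right) \left(-48\right) = 48$)
$\frac{-243133 + 220708}{v + Y} = \frac{-243133 + 220708}{48 + 346416} = - \frac{22425}{346464} = \left(-22425\right) \frac{1}{346464} = - \frac{7475}{115488}$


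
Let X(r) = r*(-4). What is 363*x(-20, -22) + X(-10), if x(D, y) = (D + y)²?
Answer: 640372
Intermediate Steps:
X(r) = -4*r
363*x(-20, -22) + X(-10) = 363*(-20 - 22)² - 4*(-10) = 363*(-42)² + 40 = 363*1764 + 40 = 640332 + 40 = 640372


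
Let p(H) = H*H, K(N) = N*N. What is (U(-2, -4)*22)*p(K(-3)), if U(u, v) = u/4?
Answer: -891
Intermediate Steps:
K(N) = N²
U(u, v) = u/4 (U(u, v) = u*(¼) = u/4)
p(H) = H²
(U(-2, -4)*22)*p(K(-3)) = (((¼)*(-2))*22)*((-3)²)² = -½*22*9² = -11*81 = -891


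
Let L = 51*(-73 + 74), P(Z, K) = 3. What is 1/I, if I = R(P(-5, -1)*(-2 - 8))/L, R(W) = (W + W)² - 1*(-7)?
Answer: 51/3607 ≈ 0.014139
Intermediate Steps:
L = 51 (L = 51*1 = 51)
R(W) = 7 + 4*W² (R(W) = (2*W)² + 7 = 4*W² + 7 = 7 + 4*W²)
I = 3607/51 (I = (7 + 4*(3*(-2 - 8))²)/51 = (7 + 4*(3*(-10))²)*(1/51) = (7 + 4*(-30)²)*(1/51) = (7 + 4*900)*(1/51) = (7 + 3600)*(1/51) = 3607*(1/51) = 3607/51 ≈ 70.725)
1/I = 1/(3607/51) = 51/3607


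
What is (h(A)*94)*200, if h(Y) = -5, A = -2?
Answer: -94000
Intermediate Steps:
(h(A)*94)*200 = -5*94*200 = -470*200 = -94000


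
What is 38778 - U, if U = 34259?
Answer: 4519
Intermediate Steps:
38778 - U = 38778 - 1*34259 = 38778 - 34259 = 4519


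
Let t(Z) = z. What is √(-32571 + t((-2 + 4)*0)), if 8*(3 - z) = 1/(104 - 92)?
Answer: I*√18759174/24 ≈ 180.47*I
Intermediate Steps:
z = 287/96 (z = 3 - 1/(8*(104 - 92)) = 3 - ⅛/12 = 3 - ⅛*1/12 = 3 - 1/96 = 287/96 ≈ 2.9896)
t(Z) = 287/96
√(-32571 + t((-2 + 4)*0)) = √(-32571 + 287/96) = √(-3126529/96) = I*√18759174/24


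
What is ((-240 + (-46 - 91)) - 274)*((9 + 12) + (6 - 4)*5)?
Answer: -20181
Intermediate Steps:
((-240 + (-46 - 91)) - 274)*((9 + 12) + (6 - 4)*5) = ((-240 - 137) - 274)*(21 + 2*5) = (-377 - 274)*(21 + 10) = -651*31 = -20181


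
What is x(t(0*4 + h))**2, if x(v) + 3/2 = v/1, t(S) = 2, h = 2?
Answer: 1/4 ≈ 0.25000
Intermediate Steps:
x(v) = -3/2 + v (x(v) = -3/2 + v/1 = -3/2 + v*1 = -3/2 + v)
x(t(0*4 + h))**2 = (-3/2 + 2)**2 = (1/2)**2 = 1/4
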